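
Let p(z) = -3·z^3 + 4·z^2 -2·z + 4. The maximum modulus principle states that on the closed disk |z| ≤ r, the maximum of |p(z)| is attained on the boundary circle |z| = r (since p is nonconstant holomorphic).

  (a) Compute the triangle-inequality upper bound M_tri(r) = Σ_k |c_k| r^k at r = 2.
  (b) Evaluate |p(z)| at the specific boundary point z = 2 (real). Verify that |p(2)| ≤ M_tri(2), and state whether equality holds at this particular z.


Coefficients: c_0 = 4, c_1 = -2, c_2 = 4, c_3 = -3. Radius r = 2.
Part (a). Triangle bound: M_tri(r) = Σ_k |c_k| r^k
  = |4|·2^0 + |-2|·2^1 + |4|·2^2 + |-3|·2^3
  = 4 + 4 + 16 + 24 = 48.
This bounds M(r) := max_{|z|=r} |p(z)| from above; equality holds iff all terms c_k z^k can be made to align in phase at a single z on |z|=r.
Part (b). At z = 2 (real, on the circle |z| = r):
  p(2) = (4)·2^0 + (-2)·2^1 + (4)·2^2 + (-3)·2^3 = -8.
  |p(2)| = 8.
Check: |p(2)| = 8 ≤ 48 = M_tri(2). ✓ Equality does not hold at z = 2 (the coefficients have mixed signs, so the terms do not all align in phase there).

M_tri(2) = 48; |p(2)| = 8; equality at z=2: no.


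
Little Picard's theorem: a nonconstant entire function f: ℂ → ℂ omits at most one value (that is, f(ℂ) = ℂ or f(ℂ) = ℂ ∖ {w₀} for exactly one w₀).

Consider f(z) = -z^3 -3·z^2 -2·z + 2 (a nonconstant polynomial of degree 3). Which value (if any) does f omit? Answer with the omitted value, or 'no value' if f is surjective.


Little Picard bounds the complement of f(ℂ) to at most one point.
For every w ∈ ℂ, the equation p(z) − w = 0 is a nonconstant polynomial in z and hence has at least one root by the fundamental theorem of algebra. So p is surjective onto ℂ, omitting no value.

Omitted value: no value.


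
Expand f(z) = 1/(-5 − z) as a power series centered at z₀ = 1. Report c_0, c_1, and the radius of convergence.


Let w = z − z₀, so z = z₀ + w.
Then -5 − z = -5 − (z₀ + w) = (-5 − z₀) − w = -6 − w.
f(z) = 1/(-6 − w) = (1/(-6)) · 1/(1 − w/(-6)) = Σ_{n≥0} w^n / (-6)^(n+1).
So c_n = 1/(-6)^(n+1):
  c_0 = 1/(-6)^1 = -1/6.
  c_1 = 1/(-6)^2 = 1/36.
The series is valid for |w/d| < 1, i.e. |z − z₀| < |d|.
Radius of convergence: R = |-5 − z₀| = |-6| = 6 (distance from z₀ to the singularity z = -5).

c_0 = -1/6, c_1 = 1/36; R = 6.


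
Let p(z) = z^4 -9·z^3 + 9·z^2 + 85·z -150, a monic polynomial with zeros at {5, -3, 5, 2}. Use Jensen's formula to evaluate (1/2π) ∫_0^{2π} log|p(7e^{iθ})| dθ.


Zeros: -3, 2, 5, 5; r = 7.
Inside |z| < r: -3, 2, 5, 5. Outside (|z| ≥ r): ∅.
p(0) = -150, so log|p(0)| = log(150) = 5.0106.
Apply Jensen: I(r) = log|p(0)| + Σ_k log(r/|z_k|), summed over zeros inside |z| < r.
  log(r/|z_k|) for z_k = 5: log(7/5) = 0.3365
  log(r/|z_k|) for z_k = -3: log(7/3) = 0.8473
  log(r/|z_k|) for z_k = 5: log(7/5) = 0.3365
  log(r/|z_k|) for z_k = 2: log(7/2) = 1.2528
Sum over inside zeros: 2.7730.
I(r) = log|p(0)| + (inside sum) = 5.0106 + 2.7730 = 7.7836.
Closed form (all zeros inside, monic): I(r) = n·log(r) = 4·log(7) = 7.7836. ✓

I(r) ≈ 7.7836.


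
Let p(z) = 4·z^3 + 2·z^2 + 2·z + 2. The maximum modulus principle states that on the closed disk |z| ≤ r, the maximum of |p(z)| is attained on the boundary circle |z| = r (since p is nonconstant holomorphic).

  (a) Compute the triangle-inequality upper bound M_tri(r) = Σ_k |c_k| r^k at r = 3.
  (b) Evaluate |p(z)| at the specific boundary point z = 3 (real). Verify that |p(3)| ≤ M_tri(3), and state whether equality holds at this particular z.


Coefficients: c_0 = 2, c_1 = 2, c_2 = 2, c_3 = 4. Radius r = 3.
Part (a). Triangle bound: M_tri(r) = Σ_k |c_k| r^k
  = |2|·3^0 + |2|·3^1 + |2|·3^2 + |4|·3^3
  = 2 + 6 + 18 + 108 = 134.
This bounds M(r) := max_{|z|=r} |p(z)| from above; equality holds iff all terms c_k z^k can be made to align in phase at a single z on |z|=r.
Part (b). At z = 3 (real, on the circle |z| = r):
  p(3) = (2)·3^0 + (2)·3^1 + (2)·3^2 + (4)·3^3 = 134.
  |p(3)| = 134.
Since all nonzero coefficients share the same sign, |p(3)| = 134 = M_tri(3); the triangle bound is attained at z = 3, so in fact M(r) = 134.

M_tri(3) = 134; |p(3)| = 134; equality at z=3: yes.


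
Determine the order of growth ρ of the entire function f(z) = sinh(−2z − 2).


sinh(w) is a linear combination of e^{iw} and e^{−iw} (or e^w, e^{−w} in the hyperbolic case), so |sinh(w)| ≤ e^{|w|}. With w = −2z − 2, |w| ≤ 2|z| + 2 = 2r + 2 on |z| = r, giving M(r) ≤ e^{2r + 2}, so ρ ≤ 1. On a suitable ray (z = it for sin/cos; z = t for sinh/cosh, t real → ∞), |sinh(−2z − 2)| grows like e^{2|t|}/2, so ρ ≥ 1. Hence ρ = 1.
Therefore ρ = 1.

Order ρ = 1.


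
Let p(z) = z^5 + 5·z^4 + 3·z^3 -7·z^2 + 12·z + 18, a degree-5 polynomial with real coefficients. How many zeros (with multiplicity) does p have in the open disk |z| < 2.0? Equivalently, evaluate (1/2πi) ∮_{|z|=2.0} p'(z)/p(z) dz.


The zeros of p are: -3, (1 + 1i), (1 - 1i), -3, -1.
Their magnitudes are: 3, 1.414, 1.414, 3, 1.
Zeros with |z| < R = 2.0: (1 + 1i), (1 - 1i), -1.
Count = 3.
By the argument principle, (1/2πi) ∮_{|z|=R} p'(z)/p(z) dz equals exactly this count.

Number of zeros inside |z| < 2.0: 3.


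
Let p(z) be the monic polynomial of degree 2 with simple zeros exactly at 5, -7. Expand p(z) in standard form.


The polynomial is p(z) = ∏_{α ∈ S} (z − α), where S = {5, -7}.
Expanding the product yields: p(z) = z^2 + 2·z -35.
The resulting polynomial has degree 2 and real coefficients as required.

p(z) = z^2 + 2·z -35.


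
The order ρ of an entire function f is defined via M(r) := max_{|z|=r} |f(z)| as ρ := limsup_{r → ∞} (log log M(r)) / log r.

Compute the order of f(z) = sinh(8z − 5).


sinh(w) is a linear combination of e^{iw} and e^{−iw} (or e^w, e^{−w} in the hyperbolic case), so |sinh(w)| ≤ e^{|w|}. With w = 8z − 5, |w| ≤ 8|z| + 5 = 8r + 5 on |z| = r, giving M(r) ≤ e^{8r + 5}, so ρ ≤ 1. On a suitable ray (z = it for sin/cos; z = t for sinh/cosh, t real → ∞), |sinh(8z − 5)| grows like e^{8|t|}/2, so ρ ≥ 1. Hence ρ = 1.
Therefore ρ = 1.

Order ρ = 1.


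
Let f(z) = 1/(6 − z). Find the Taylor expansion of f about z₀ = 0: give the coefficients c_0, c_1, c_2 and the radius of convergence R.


Let w = z − z₀, so z = z₀ + w.
Then 6 − z = 6 − (z₀ + w) = (6 − z₀) − w = 6 − w.
f(z) = 1/(6 − w) = (1/(6)) · 1/(1 − w/(6)) = Σ_{n≥0} w^n / (6)^(n+1).
So c_n = 1/(6)^(n+1):
  c_0 = 1/(6)^1 = 1/6.
  c_1 = 1/(6)^2 = 1/36.
  c_2 = 1/(6)^3 = 1/216.
The series is valid for |w/d| < 1, i.e. |z − z₀| < |d|.
Radius of convergence: R = |6 − z₀| = |6| = 6 (distance from z₀ to the singularity z = 6).

c_0 = 1/6, c_1 = 1/36, c_2 = 1/216; R = 6.


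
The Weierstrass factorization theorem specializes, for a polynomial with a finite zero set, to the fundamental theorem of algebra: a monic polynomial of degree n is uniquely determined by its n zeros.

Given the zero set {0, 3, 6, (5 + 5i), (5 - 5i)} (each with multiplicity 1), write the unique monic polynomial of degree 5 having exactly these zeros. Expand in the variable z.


The polynomial is p(z) = ∏_{α ∈ S} (z − α), where S = {0, 3, 6, (5 + 5i), (5 - 5i)}.
Expanding the product yields: p(z) = z^5 -19·z^4 + 158·z^3 -630·z^2 + 900·z.
Note conjugate pairs combine to real quadratics: (z − (5+5i))(z − (5−5i)) = z² − 10z + 50.
The resulting polynomial has degree 5 and real coefficients as required.

p(z) = z^5 -19·z^4 + 158·z^3 -630·z^2 + 900·z.


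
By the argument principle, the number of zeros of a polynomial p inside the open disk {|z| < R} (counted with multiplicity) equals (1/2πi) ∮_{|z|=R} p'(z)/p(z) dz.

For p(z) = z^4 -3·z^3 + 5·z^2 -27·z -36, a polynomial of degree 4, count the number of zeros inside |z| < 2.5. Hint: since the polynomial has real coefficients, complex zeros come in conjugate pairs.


The zeros of p are: 4, (0 + 3i), (0 - 3i), -1.
Their magnitudes are: 4, 3, 3, 1.
Zeros with |z| < R = 2.5: -1.
Count = 1.
By the argument principle, (1/2πi) ∮_{|z|=R} p'(z)/p(z) dz equals exactly this count.

Number of zeros inside |z| < 2.5: 1.


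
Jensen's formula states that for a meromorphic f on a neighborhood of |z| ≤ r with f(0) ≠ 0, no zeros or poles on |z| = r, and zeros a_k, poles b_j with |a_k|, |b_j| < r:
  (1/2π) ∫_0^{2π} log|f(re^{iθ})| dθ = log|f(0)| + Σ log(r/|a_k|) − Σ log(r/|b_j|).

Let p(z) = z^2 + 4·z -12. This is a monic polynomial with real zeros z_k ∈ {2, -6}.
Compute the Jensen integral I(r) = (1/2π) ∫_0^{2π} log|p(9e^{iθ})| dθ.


Zeros: -6, 2; r = 9.
Inside |z| < r: -6, 2. Outside (|z| ≥ r): ∅.
p(0) = -12, so log|p(0)| = log(12) = 2.4849.
Apply Jensen: I(r) = log|p(0)| + Σ_k log(r/|z_k|), summed over zeros inside |z| < r.
  log(r/|z_k|) for z_k = 2: log(9/2) = 1.5041
  log(r/|z_k|) for z_k = -6: log(9/6) = 0.4055
Sum over inside zeros: 1.9095.
I(r) = log|p(0)| + (inside sum) = 2.4849 + 1.9095 = 4.3944.
Closed form (all zeros inside, monic): I(r) = n·log(r) = 2·log(9) = 4.3944. ✓

I(r) ≈ 4.3944.


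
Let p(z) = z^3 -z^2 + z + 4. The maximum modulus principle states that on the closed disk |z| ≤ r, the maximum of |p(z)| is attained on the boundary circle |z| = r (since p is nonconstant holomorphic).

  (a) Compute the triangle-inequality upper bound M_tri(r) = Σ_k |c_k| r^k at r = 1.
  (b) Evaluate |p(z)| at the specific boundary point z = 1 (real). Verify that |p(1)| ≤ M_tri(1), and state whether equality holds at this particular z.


Coefficients: c_0 = 4, c_1 = 1, c_2 = -1, c_3 = 1. Radius r = 1.
Part (a). Triangle bound: M_tri(r) = Σ_k |c_k| r^k
  = |4|·1^0 + |1|·1^1 + |-1|·1^2 + |1|·1^3
  = 4 + 1 + 1 + 1 = 7.
This bounds M(r) := max_{|z|=r} |p(z)| from above; equality holds iff all terms c_k z^k can be made to align in phase at a single z on |z|=r.
Part (b). At z = 1 (real, on the circle |z| = r):
  p(1) = (4)·1^0 + (1)·1^1 + (-1)·1^2 + (1)·1^3 = 5.
  |p(1)| = 5.
Check: |p(1)| = 5 ≤ 7 = M_tri(1). ✓ Equality does not hold at z = 1 (the coefficients have mixed signs, so the terms do not all align in phase there).

M_tri(1) = 7; |p(1)| = 5; equality at z=1: no.


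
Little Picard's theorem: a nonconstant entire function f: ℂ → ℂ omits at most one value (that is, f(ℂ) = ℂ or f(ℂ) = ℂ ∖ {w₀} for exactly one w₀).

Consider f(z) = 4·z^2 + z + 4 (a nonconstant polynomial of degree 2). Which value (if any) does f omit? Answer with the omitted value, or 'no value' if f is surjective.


Little Picard bounds the complement of f(ℂ) to at most one point.
For every w ∈ ℂ, the equation p(z) − w = 0 is a nonconstant polynomial in z and hence has at least one root by the fundamental theorem of algebra. So p is surjective onto ℂ, omitting no value.

Omitted value: no value.


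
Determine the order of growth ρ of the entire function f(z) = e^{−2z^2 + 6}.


|e^{−2z^2 + 6}| = e^{Re(-2·z^2) + 6} ≤ e^{2|z|^2 + 6} = e^{2r^2 + 6} on |z| = r, so ρ ≤ 2. Choosing z on |z|=r so that -2·z^2 is real positive (always possible by picking arg z appropriately) gives |f(z)| = e^{2r^2 + 6}, matching the bound. The additive constant 6 does not affect log log M(r) ~ 2·log r. Hence ρ = 2.
Therefore ρ = 2.

Order ρ = 2.


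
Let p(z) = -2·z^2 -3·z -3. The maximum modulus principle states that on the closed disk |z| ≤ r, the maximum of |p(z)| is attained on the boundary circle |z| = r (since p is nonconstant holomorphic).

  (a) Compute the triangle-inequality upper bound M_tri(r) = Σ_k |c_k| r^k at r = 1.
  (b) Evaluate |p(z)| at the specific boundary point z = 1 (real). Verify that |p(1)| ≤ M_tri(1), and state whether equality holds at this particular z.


Coefficients: c_0 = -3, c_1 = -3, c_2 = -2. Radius r = 1.
Part (a). Triangle bound: M_tri(r) = Σ_k |c_k| r^k
  = |-3|·1^0 + |-3|·1^1 + |-2|·1^2
  = 3 + 3 + 2 = 8.
This bounds M(r) := max_{|z|=r} |p(z)| from above; equality holds iff all terms c_k z^k can be made to align in phase at a single z on |z|=r.
Part (b). At z = 1 (real, on the circle |z| = r):
  p(1) = (-3)·1^0 + (-3)·1^1 + (-2)·1^2 = -8.
  |p(1)| = 8.
Since all nonzero coefficients share the same sign, |p(1)| = 8 = M_tri(1); the triangle bound is attained at z = 1, so in fact M(r) = 8.

M_tri(1) = 8; |p(1)| = 8; equality at z=1: yes.


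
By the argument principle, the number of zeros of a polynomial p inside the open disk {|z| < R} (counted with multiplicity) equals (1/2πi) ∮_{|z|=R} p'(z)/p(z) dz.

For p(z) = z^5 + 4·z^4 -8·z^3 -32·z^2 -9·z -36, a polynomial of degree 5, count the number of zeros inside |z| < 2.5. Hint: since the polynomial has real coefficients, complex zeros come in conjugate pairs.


The zeros of p are: (0 + 1i), (0 - 1i), -3, -4, 3.
Their magnitudes are: 1, 1, 3, 4, 3.
Zeros with |z| < R = 2.5: (0 + 1i), (0 - 1i).
Count = 2.
By the argument principle, (1/2πi) ∮_{|z|=R} p'(z)/p(z) dz equals exactly this count.

Number of zeros inside |z| < 2.5: 2.


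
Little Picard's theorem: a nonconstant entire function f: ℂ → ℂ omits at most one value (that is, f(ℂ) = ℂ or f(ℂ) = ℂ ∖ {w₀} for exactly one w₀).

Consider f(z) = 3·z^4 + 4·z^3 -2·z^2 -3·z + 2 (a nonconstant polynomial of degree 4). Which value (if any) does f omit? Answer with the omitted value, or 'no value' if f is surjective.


Little Picard bounds the complement of f(ℂ) to at most one point.
For every w ∈ ℂ, the equation p(z) − w = 0 is a nonconstant polynomial in z and hence has at least one root by the fundamental theorem of algebra. So p is surjective onto ℂ, omitting no value.

Omitted value: no value.


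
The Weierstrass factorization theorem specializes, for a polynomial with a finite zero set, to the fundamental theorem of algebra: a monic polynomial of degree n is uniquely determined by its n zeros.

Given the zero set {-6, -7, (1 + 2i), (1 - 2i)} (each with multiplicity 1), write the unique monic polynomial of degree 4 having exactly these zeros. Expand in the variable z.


The polynomial is p(z) = ∏_{α ∈ S} (z − α), where S = {-6, -7, (1 + 2i), (1 - 2i)}.
Expanding the product yields: p(z) = z^4 + 11·z^3 + 21·z^2 -19·z + 210.
Note conjugate pairs combine to real quadratics: (z − (1+2i))(z − (1−2i)) = z² − 2z + 5.
The resulting polynomial has degree 4 and real coefficients as required.

p(z) = z^4 + 11·z^3 + 21·z^2 -19·z + 210.


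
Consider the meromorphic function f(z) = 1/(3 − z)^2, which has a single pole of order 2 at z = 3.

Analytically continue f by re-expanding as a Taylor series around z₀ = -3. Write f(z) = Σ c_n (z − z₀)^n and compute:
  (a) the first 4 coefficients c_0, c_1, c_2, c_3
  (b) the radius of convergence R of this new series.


Let w = z − z₀, so z = z₀ + w.
Then 3 − z = 3 − (z₀ + w) = (3 − z₀) − w = 6 − w.
f(z) = 1/(6 − w)^2 = (1/(6)^2) · (1 − w/(6))^{−2}.
By the binomial series (1−u)^{−2} = Σ_{n≥0} C(n+1, 1) u^n for |u|<1, with u = w/(6):
  c_n = C(n+1, 1) / (6)^(n+2).
  c_0 = 1/(6)^2 = 1/36.
  c_1 = 2/(6)^3 = 1/108.
  c_2 = 3/(6)^4 = 1/432.
  c_3 = 4/(6)^5 = 1/1944.
The series is valid for |w/d| < 1, i.e. |z − z₀| < |d|.
Radius of convergence: R = |3 − z₀| = |6| = 6 (distance from z₀ to the singularity z = 3).

c_0 = 1/36, c_1 = 1/108, c_2 = 1/432, c_3 = 1/1944; R = 6.


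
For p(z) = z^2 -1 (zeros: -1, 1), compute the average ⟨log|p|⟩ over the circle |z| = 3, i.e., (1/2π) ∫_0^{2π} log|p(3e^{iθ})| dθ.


Zeros: -1, 1; r = 3.
Inside |z| < r: -1, 1. Outside (|z| ≥ r): ∅.
p(0) = -1, so log|p(0)| = log(1) = 0.0000.
Apply Jensen: I(r) = log|p(0)| + Σ_k log(r/|z_k|), summed over zeros inside |z| < r.
  log(r/|z_k|) for z_k = -1: log(3/1) = 1.0986
  log(r/|z_k|) for z_k = 1: log(3/1) = 1.0986
Sum over inside zeros: 2.1972.
I(r) = log|p(0)| + (inside sum) = 0.0000 + 2.1972 = 2.1972.
Closed form (all zeros inside, monic): I(r) = n·log(r) = 2·log(3) = 2.1972. ✓

I(r) ≈ 2.1972.


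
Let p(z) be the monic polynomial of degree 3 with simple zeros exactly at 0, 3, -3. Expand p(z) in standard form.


The polynomial is p(z) = ∏_{α ∈ S} (z − α), where S = {0, 3, -3}.
Expanding the product yields: p(z) = z^3 -9·z.
The resulting polynomial has degree 3 and real coefficients as required.

p(z) = z^3 -9·z.


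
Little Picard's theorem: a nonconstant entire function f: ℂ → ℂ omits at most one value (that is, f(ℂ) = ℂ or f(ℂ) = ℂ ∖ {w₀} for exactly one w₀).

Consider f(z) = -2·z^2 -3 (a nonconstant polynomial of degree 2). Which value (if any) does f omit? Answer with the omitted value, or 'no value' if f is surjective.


Little Picard bounds the complement of f(ℂ) to at most one point.
For every w ∈ ℂ, the equation p(z) − w = 0 is a nonconstant polynomial in z and hence has at least one root by the fundamental theorem of algebra. So p is surjective onto ℂ, omitting no value.

Omitted value: no value.


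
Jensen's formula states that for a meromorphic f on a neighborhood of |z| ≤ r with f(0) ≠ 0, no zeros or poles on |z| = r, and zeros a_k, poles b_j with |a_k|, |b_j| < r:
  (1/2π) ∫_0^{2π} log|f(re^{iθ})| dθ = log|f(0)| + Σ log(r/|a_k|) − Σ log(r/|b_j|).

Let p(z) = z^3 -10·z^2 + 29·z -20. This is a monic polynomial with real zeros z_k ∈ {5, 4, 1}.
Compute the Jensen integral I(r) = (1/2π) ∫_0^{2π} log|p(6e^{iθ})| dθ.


Zeros: 1, 4, 5; r = 6.
Inside |z| < r: 1, 4, 5. Outside (|z| ≥ r): ∅.
p(0) = -20, so log|p(0)| = log(20) = 2.9957.
Apply Jensen: I(r) = log|p(0)| + Σ_k log(r/|z_k|), summed over zeros inside |z| < r.
  log(r/|z_k|) for z_k = 5: log(6/5) = 0.1823
  log(r/|z_k|) for z_k = 4: log(6/4) = 0.4055
  log(r/|z_k|) for z_k = 1: log(6/1) = 1.7918
Sum over inside zeros: 2.3795.
I(r) = log|p(0)| + (inside sum) = 2.9957 + 2.3795 = 5.3753.
Closed form (all zeros inside, monic): I(r) = n·log(r) = 3·log(6) = 5.3753. ✓

I(r) ≈ 5.3753.


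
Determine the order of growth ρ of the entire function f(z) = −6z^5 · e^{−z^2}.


M(r) = max_{|z|=r} |-6|·|z|^5·|e^{−z^2}| = 6·r^5 · e^{1r^2} (the factors attain their maxima compatibly on |z|=r). Then log M(r) = log 6 + 5·log r + 1r^2, dominated by the last term, so log log M(r) ~ 2·log r. The polynomial factor -6z^5 contributes only a log r term and does not affect the order. ρ = 2.
Therefore ρ = 2.

Order ρ = 2.


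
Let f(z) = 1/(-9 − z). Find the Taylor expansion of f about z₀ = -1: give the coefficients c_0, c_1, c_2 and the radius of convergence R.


Let w = z − z₀, so z = z₀ + w.
Then -9 − z = -9 − (z₀ + w) = (-9 − z₀) − w = -8 − w.
f(z) = 1/(-8 − w) = (1/(-8)) · 1/(1 − w/(-8)) = Σ_{n≥0} w^n / (-8)^(n+1).
So c_n = 1/(-8)^(n+1):
  c_0 = 1/(-8)^1 = -1/8.
  c_1 = 1/(-8)^2 = 1/64.
  c_2 = 1/(-8)^3 = -1/512.
The series is valid for |w/d| < 1, i.e. |z − z₀| < |d|.
Radius of convergence: R = |-9 − z₀| = |-8| = 8 (distance from z₀ to the singularity z = -9).

c_0 = -1/8, c_1 = 1/64, c_2 = -1/512; R = 8.


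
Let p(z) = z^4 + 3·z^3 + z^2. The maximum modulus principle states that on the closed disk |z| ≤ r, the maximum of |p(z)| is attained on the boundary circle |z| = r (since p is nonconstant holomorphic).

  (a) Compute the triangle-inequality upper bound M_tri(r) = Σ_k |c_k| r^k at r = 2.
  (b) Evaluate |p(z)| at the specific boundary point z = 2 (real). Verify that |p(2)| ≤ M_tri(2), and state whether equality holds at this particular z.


Coefficients: c_0 = 0, c_1 = 0, c_2 = 1, c_3 = 3, c_4 = 1. Radius r = 2.
Part (a). Triangle bound: M_tri(r) = Σ_k |c_k| r^k
  = |0|·2^0 + |0|·2^1 + |1|·2^2 + |3|·2^3 + |1|·2^4
  = 0 + 0 + 4 + 24 + 16 = 44.
This bounds M(r) := max_{|z|=r} |p(z)| from above; equality holds iff all terms c_k z^k can be made to align in phase at a single z on |z|=r.
Part (b). At z = 2 (real, on the circle |z| = r):
  p(2) = (0)·2^0 + (0)·2^1 + (1)·2^2 + (3)·2^3 + (1)·2^4 = 44.
  |p(2)| = 44.
Since all nonzero coefficients share the same sign, |p(2)| = 44 = M_tri(2); the triangle bound is attained at z = 2, so in fact M(r) = 44.

M_tri(2) = 44; |p(2)| = 44; equality at z=2: yes.


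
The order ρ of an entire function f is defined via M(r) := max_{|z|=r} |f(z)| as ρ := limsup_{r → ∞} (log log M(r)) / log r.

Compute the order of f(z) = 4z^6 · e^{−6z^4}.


M(r) = max_{|z|=r} |4|·|z|^6·|e^{−6z^4}| = 4·r^6 · e^{6r^4} (the factors attain their maxima compatibly on |z|=r). Then log M(r) = log 4 + 6·log r + 6r^4, dominated by the last term, so log log M(r) ~ 4·log r. The polynomial factor 4z^6 contributes only a log r term and does not affect the order. ρ = 4.
Therefore ρ = 4.

Order ρ = 4.


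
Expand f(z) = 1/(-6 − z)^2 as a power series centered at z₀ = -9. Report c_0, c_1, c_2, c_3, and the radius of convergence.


Let w = z − z₀, so z = z₀ + w.
Then -6 − z = -6 − (z₀ + w) = (-6 − z₀) − w = 3 − w.
f(z) = 1/(3 − w)^2 = (1/(3)^2) · (1 − w/(3))^{−2}.
By the binomial series (1−u)^{−2} = Σ_{n≥0} C(n+1, 1) u^n for |u|<1, with u = w/(3):
  c_n = C(n+1, 1) / (3)^(n+2).
  c_0 = 1/(3)^2 = 1/9.
  c_1 = 2/(3)^3 = 2/27.
  c_2 = 3/(3)^4 = 1/27.
  c_3 = 4/(3)^5 = 4/243.
The series is valid for |w/d| < 1, i.e. |z − z₀| < |d|.
Radius of convergence: R = |-6 − z₀| = |3| = 3 (distance from z₀ to the singularity z = -6).

c_0 = 1/9, c_1 = 2/27, c_2 = 1/27, c_3 = 4/243; R = 3.


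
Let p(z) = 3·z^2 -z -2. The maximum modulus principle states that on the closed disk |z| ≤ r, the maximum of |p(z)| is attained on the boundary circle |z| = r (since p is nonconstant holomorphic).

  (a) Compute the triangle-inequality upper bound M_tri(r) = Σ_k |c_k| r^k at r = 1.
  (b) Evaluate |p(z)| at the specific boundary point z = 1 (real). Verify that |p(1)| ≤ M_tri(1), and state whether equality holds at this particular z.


Coefficients: c_0 = -2, c_1 = -1, c_2 = 3. Radius r = 1.
Part (a). Triangle bound: M_tri(r) = Σ_k |c_k| r^k
  = |-2|·1^0 + |-1|·1^1 + |3|·1^2
  = 2 + 1 + 3 = 6.
This bounds M(r) := max_{|z|=r} |p(z)| from above; equality holds iff all terms c_k z^k can be made to align in phase at a single z on |z|=r.
Part (b). At z = 1 (real, on the circle |z| = r):
  p(1) = (-2)·1^0 + (-1)·1^1 + (3)·1^2 = 0.
  |p(1)| = 0.
Check: |p(1)| = 0 ≤ 6 = M_tri(1). ✓ Equality does not hold at z = 1 (the coefficients have mixed signs, so the terms do not all align in phase there).

M_tri(1) = 6; |p(1)| = 0; equality at z=1: no.


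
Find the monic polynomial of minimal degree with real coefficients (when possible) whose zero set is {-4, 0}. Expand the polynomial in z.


The polynomial is p(z) = ∏_{α ∈ S} (z − α), where S = {-4, 0}.
Expanding the product yields: p(z) = z^2 + 4·z.
The resulting polynomial has degree 2 and real coefficients as required.

p(z) = z^2 + 4·z.


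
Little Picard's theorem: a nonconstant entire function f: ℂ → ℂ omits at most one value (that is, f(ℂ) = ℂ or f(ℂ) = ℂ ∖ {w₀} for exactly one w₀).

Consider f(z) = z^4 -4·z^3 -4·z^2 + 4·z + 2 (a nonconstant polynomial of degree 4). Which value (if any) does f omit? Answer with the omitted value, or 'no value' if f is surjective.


Little Picard bounds the complement of f(ℂ) to at most one point.
For every w ∈ ℂ, the equation p(z) − w = 0 is a nonconstant polynomial in z and hence has at least one root by the fundamental theorem of algebra. So p is surjective onto ℂ, omitting no value.

Omitted value: no value.


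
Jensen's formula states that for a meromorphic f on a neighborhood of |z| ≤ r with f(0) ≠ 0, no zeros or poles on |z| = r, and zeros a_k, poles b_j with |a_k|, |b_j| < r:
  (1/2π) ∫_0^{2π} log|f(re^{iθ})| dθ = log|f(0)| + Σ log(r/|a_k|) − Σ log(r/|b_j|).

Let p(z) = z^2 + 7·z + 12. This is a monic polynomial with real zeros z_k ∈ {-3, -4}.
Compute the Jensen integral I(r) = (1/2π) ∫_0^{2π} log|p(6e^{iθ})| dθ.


Zeros: -4, -3; r = 6.
Inside |z| < r: -4, -3. Outside (|z| ≥ r): ∅.
p(0) = 12, so log|p(0)| = log(12) = 2.4849.
Apply Jensen: I(r) = log|p(0)| + Σ_k log(r/|z_k|), summed over zeros inside |z| < r.
  log(r/|z_k|) for z_k = -3: log(6/3) = 0.6931
  log(r/|z_k|) for z_k = -4: log(6/4) = 0.4055
Sum over inside zeros: 1.0986.
I(r) = log|p(0)| + (inside sum) = 2.4849 + 1.0986 = 3.5835.
Closed form (all zeros inside, monic): I(r) = n·log(r) = 2·log(6) = 3.5835. ✓

I(r) ≈ 3.5835.


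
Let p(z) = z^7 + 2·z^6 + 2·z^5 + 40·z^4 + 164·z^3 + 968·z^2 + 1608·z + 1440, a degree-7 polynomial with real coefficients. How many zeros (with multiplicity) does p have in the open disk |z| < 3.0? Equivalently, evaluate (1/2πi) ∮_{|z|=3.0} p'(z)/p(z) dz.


The zeros of p are: (3 + 3i), (3 - 3i), (-1 + 1i), (-1 - 1i), (-1 + 3i), (-1 - 3i), -4.
Their magnitudes are: 4.243, 4.243, 1.414, 1.414, 3.162, 3.162, 4.
Zeros with |z| < R = 3.0: (-1 + 1i), (-1 - 1i).
Count = 2.
By the argument principle, (1/2πi) ∮_{|z|=R} p'(z)/p(z) dz equals exactly this count.

Number of zeros inside |z| < 3.0: 2.


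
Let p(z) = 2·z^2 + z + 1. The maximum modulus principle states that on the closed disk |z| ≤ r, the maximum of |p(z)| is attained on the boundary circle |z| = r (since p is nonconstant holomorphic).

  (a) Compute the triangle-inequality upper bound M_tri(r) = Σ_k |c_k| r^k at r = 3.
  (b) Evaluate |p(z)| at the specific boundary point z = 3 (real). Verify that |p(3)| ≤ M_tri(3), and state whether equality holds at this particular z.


Coefficients: c_0 = 1, c_1 = 1, c_2 = 2. Radius r = 3.
Part (a). Triangle bound: M_tri(r) = Σ_k |c_k| r^k
  = |1|·3^0 + |1|·3^1 + |2|·3^2
  = 1 + 3 + 18 = 22.
This bounds M(r) := max_{|z|=r} |p(z)| from above; equality holds iff all terms c_k z^k can be made to align in phase at a single z on |z|=r.
Part (b). At z = 3 (real, on the circle |z| = r):
  p(3) = (1)·3^0 + (1)·3^1 + (2)·3^2 = 22.
  |p(3)| = 22.
Since all nonzero coefficients share the same sign, |p(3)| = 22 = M_tri(3); the triangle bound is attained at z = 3, so in fact M(r) = 22.

M_tri(3) = 22; |p(3)| = 22; equality at z=3: yes.


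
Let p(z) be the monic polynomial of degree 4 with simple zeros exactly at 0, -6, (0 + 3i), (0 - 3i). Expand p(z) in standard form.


The polynomial is p(z) = ∏_{α ∈ S} (z − α), where S = {0, -6, (0 + 3i), (0 - 3i)}.
Expanding the product yields: p(z) = z^4 + 6·z^3 + 9·z^2 + 54·z.
Note conjugate pairs combine to real quadratics: (z − (0+3i))(z − (0−3i)) = z² + 9.
The resulting polynomial has degree 4 and real coefficients as required.

p(z) = z^4 + 6·z^3 + 9·z^2 + 54·z.


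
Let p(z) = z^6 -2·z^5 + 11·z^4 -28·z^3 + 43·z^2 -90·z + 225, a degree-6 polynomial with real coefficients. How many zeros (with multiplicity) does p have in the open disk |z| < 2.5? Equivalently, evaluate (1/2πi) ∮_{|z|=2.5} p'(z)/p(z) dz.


The zeros of p are: (-1 + 2i), (-1 - 2i), (0 + 3i), (0 - 3i), (2 + 1i), (2 - 1i).
Their magnitudes are: 2.236, 2.236, 3, 3, 2.236, 2.236.
Zeros with |z| < R = 2.5: (-1 + 2i), (-1 - 2i), (2 + 1i), (2 - 1i).
Count = 4.
By the argument principle, (1/2πi) ∮_{|z|=R} p'(z)/p(z) dz equals exactly this count.

Number of zeros inside |z| < 2.5: 4.


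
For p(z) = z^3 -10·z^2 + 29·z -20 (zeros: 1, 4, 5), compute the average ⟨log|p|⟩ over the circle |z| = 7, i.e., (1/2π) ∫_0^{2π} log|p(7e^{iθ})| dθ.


Zeros: 1, 4, 5; r = 7.
Inside |z| < r: 1, 4, 5. Outside (|z| ≥ r): ∅.
p(0) = -20, so log|p(0)| = log(20) = 2.9957.
Apply Jensen: I(r) = log|p(0)| + Σ_k log(r/|z_k|), summed over zeros inside |z| < r.
  log(r/|z_k|) for z_k = 1: log(7/1) = 1.9459
  log(r/|z_k|) for z_k = 4: log(7/4) = 0.5596
  log(r/|z_k|) for z_k = 5: log(7/5) = 0.3365
Sum over inside zeros: 2.8420.
I(r) = log|p(0)| + (inside sum) = 2.9957 + 2.8420 = 5.8377.
Closed form (all zeros inside, monic): I(r) = n·log(r) = 3·log(7) = 5.8377. ✓

I(r) ≈ 5.8377.


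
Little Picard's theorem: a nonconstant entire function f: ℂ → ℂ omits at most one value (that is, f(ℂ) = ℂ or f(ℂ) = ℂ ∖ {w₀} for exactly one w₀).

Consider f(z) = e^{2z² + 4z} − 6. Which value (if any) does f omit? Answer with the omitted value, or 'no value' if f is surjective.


Little Picard bounds the complement of f(ℂ) to at most one point.
The exponent g(z) = 2z² + 4z is a nonconstant polynomial, hence surjective onto ℂ. So e^{g(z)} takes every value in {e^w : w ∈ ℂ} = ℂ ∖ {0}. Adding -6 shifts the range to ℂ ∖ {-6}. f omits exactly -6.

Omitted value: -6.


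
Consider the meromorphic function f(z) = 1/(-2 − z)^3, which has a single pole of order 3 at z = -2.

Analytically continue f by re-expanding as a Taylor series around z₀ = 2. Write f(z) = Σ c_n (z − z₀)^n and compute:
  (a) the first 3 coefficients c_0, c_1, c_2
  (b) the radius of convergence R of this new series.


Let w = z − z₀, so z = z₀ + w.
Then -2 − z = -2 − (z₀ + w) = (-2 − z₀) − w = -4 − w.
f(z) = 1/(-4 − w)^3 = (1/(-4)^3) · (1 − w/(-4))^{−3}.
By the binomial series (1−u)^{−3} = Σ_{n≥0} C(n+2, 2) u^n for |u|<1, with u = w/(-4):
  c_n = C(n+2, 2) / (-4)^(n+3).
  c_0 = 1/(-4)^3 = -1/64.
  c_1 = 3/(-4)^4 = 3/256.
  c_2 = 6/(-4)^5 = -3/512.
The series is valid for |w/d| < 1, i.e. |z − z₀| < |d|.
Radius of convergence: R = |-2 − z₀| = |-4| = 4 (distance from z₀ to the singularity z = -2).

c_0 = -1/64, c_1 = 3/256, c_2 = -3/512; R = 4.


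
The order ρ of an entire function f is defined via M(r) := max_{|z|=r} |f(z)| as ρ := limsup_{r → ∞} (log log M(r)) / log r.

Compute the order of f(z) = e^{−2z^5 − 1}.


|e^{−2z^5 − 1}| = e^{Re(-2·z^5) + -1} ≤ e^{2|z|^5 + -1} = e^{2r^5 + -1} on |z| = r, so ρ ≤ 5. Choosing z on |z|=r so that -2·z^5 is real positive (always possible by picking arg z appropriately) gives |f(z)| = e^{2r^5 + -1}, matching the bound. The additive constant -1 does not affect log log M(r) ~ 5·log r. Hence ρ = 5.
Therefore ρ = 5.

Order ρ = 5.


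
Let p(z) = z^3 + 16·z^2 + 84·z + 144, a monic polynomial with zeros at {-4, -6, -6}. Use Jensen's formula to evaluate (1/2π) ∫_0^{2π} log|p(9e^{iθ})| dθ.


Zeros: -6, -6, -4; r = 9.
Inside |z| < r: -6, -6, -4. Outside (|z| ≥ r): ∅.
p(0) = 144, so log|p(0)| = log(144) = 4.9698.
Apply Jensen: I(r) = log|p(0)| + Σ_k log(r/|z_k|), summed over zeros inside |z| < r.
  log(r/|z_k|) for z_k = -4: log(9/4) = 0.8109
  log(r/|z_k|) for z_k = -6: log(9/6) = 0.4055
  log(r/|z_k|) for z_k = -6: log(9/6) = 0.4055
Sum over inside zeros: 1.6219.
I(r) = log|p(0)| + (inside sum) = 4.9698 + 1.6219 = 6.5917.
Closed form (all zeros inside, monic): I(r) = n·log(r) = 3·log(9) = 6.5917. ✓

I(r) ≈ 6.5917.


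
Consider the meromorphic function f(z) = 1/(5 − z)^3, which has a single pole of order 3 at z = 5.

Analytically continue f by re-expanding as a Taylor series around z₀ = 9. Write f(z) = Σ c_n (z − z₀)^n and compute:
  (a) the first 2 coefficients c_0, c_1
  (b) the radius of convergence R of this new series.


Let w = z − z₀, so z = z₀ + w.
Then 5 − z = 5 − (z₀ + w) = (5 − z₀) − w = -4 − w.
f(z) = 1/(-4 − w)^3 = (1/(-4)^3) · (1 − w/(-4))^{−3}.
By the binomial series (1−u)^{−3} = Σ_{n≥0} C(n+2, 2) u^n for |u|<1, with u = w/(-4):
  c_n = C(n+2, 2) / (-4)^(n+3).
  c_0 = 1/(-4)^3 = -1/64.
  c_1 = 3/(-4)^4 = 3/256.
The series is valid for |w/d| < 1, i.e. |z − z₀| < |d|.
Radius of convergence: R = |5 − z₀| = |-4| = 4 (distance from z₀ to the singularity z = 5).

c_0 = -1/64, c_1 = 3/256; R = 4.


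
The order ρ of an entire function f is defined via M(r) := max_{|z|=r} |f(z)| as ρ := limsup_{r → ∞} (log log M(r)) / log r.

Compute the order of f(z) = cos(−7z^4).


Write cos(w) = (e^{iw} ± e^{−iw})/(2 or 2i), so |cos(w)| ≤ e^{|w|}. With w = −7z^4, |w| ≤ 7r^4 + 0 on |z|=r, giving M(r) ≤ e^{7r^4 + 0} and ρ ≤ 4. For the lower bound, choose z on |z|=r with -7z^4 purely imaginary of modulus 7r^4; then |cos(−7z^4)| grows like e^{7r^4}/2, so ρ ≥ 4. Hence ρ = 4.
Therefore ρ = 4.

Order ρ = 4.


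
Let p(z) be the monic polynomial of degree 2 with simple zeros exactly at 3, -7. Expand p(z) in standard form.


The polynomial is p(z) = ∏_{α ∈ S} (z − α), where S = {3, -7}.
Expanding the product yields: p(z) = z^2 + 4·z -21.
The resulting polynomial has degree 2 and real coefficients as required.

p(z) = z^2 + 4·z -21.


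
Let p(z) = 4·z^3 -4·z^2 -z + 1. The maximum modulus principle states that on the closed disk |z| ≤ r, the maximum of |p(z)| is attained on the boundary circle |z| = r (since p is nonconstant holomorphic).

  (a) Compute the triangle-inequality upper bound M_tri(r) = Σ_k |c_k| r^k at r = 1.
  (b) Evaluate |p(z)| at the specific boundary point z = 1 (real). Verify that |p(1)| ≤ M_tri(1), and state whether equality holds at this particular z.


Coefficients: c_0 = 1, c_1 = -1, c_2 = -4, c_3 = 4. Radius r = 1.
Part (a). Triangle bound: M_tri(r) = Σ_k |c_k| r^k
  = |1|·1^0 + |-1|·1^1 + |-4|·1^2 + |4|·1^3
  = 1 + 1 + 4 + 4 = 10.
This bounds M(r) := max_{|z|=r} |p(z)| from above; equality holds iff all terms c_k z^k can be made to align in phase at a single z on |z|=r.
Part (b). At z = 1 (real, on the circle |z| = r):
  p(1) = (1)·1^0 + (-1)·1^1 + (-4)·1^2 + (4)·1^3 = 0.
  |p(1)| = 0.
Check: |p(1)| = 0 ≤ 10 = M_tri(1). ✓ Equality does not hold at z = 1 (the coefficients have mixed signs, so the terms do not all align in phase there).

M_tri(1) = 10; |p(1)| = 0; equality at z=1: no.


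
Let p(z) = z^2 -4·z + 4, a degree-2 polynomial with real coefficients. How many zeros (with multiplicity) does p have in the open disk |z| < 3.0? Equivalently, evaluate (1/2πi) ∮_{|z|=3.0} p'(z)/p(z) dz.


The zeros of p are: 2, 2.
Their magnitudes are: 2, 2.
Zeros with |z| < R = 3.0: 2, 2.
Count = 2.
By the argument principle, (1/2πi) ∮_{|z|=R} p'(z)/p(z) dz equals exactly this count.

Number of zeros inside |z| < 3.0: 2.


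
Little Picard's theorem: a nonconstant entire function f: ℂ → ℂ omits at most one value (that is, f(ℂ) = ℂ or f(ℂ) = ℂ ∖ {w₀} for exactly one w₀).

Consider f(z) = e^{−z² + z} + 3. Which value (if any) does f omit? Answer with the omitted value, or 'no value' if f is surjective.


Little Picard bounds the complement of f(ℂ) to at most one point.
The exponent g(z) = −z² + z is a nonconstant polynomial, hence surjective onto ℂ. So e^{g(z)} takes every value in {e^w : w ∈ ℂ} = ℂ ∖ {0}. Adding 3 shifts the range to ℂ ∖ {3}. f omits exactly 3.

Omitted value: 3.


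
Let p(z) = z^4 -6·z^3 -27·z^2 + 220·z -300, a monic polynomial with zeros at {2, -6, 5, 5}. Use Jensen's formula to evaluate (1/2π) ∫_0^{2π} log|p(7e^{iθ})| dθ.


Zeros: -6, 2, 5, 5; r = 7.
Inside |z| < r: -6, 2, 5, 5. Outside (|z| ≥ r): ∅.
p(0) = -300, so log|p(0)| = log(300) = 5.7038.
Apply Jensen: I(r) = log|p(0)| + Σ_k log(r/|z_k|), summed over zeros inside |z| < r.
  log(r/|z_k|) for z_k = 2: log(7/2) = 1.2528
  log(r/|z_k|) for z_k = -6: log(7/6) = 0.1542
  log(r/|z_k|) for z_k = 5: log(7/5) = 0.3365
  log(r/|z_k|) for z_k = 5: log(7/5) = 0.3365
Sum over inside zeros: 2.0799.
I(r) = log|p(0)| + (inside sum) = 5.7038 + 2.0799 = 7.7836.
Closed form (all zeros inside, monic): I(r) = n·log(r) = 4·log(7) = 7.7836. ✓

I(r) ≈ 7.7836.


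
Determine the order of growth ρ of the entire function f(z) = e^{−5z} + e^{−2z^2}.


Each summand is entire of order 1 and 2 respectively (as in the single-exponential case). The order of a sum is at most the max of the orders, so ρ ≤ 2. For the lower bound: on |z|=r choose arg z so that -2z^2 is real positive; then |e^{-2z^2}| = e^{2r^2} while |e^{-5z}| ≤ e^{5r^1} = o(e^{2r^2}). So |f| ≥ e^{2r^2}(1 − o(1)) and ρ ≥ 2. Hence ρ = max(1, 2) = 2.
Therefore ρ = 2.

Order ρ = 2.


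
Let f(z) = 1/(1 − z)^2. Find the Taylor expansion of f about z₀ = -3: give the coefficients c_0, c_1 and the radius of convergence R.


Let w = z − z₀, so z = z₀ + w.
Then 1 − z = 1 − (z₀ + w) = (1 − z₀) − w = 4 − w.
f(z) = 1/(4 − w)^2 = (1/(4)^2) · (1 − w/(4))^{−2}.
By the binomial series (1−u)^{−2} = Σ_{n≥0} C(n+1, 1) u^n for |u|<1, with u = w/(4):
  c_n = C(n+1, 1) / (4)^(n+2).
  c_0 = 1/(4)^2 = 1/16.
  c_1 = 2/(4)^3 = 1/32.
The series is valid for |w/d| < 1, i.e. |z − z₀| < |d|.
Radius of convergence: R = |1 − z₀| = |4| = 4 (distance from z₀ to the singularity z = 1).

c_0 = 1/16, c_1 = 1/32; R = 4.


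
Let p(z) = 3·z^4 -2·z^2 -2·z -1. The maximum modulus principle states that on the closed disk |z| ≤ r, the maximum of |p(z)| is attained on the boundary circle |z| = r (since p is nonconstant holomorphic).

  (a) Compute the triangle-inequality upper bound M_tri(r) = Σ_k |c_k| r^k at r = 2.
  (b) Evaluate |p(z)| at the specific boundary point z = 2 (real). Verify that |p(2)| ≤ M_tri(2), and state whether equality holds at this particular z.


Coefficients: c_0 = -1, c_1 = -2, c_2 = -2, c_3 = 0, c_4 = 3. Radius r = 2.
Part (a). Triangle bound: M_tri(r) = Σ_k |c_k| r^k
  = |-1|·2^0 + |-2|·2^1 + |-2|·2^2 + |0|·2^3 + |3|·2^4
  = 1 + 4 + 8 + 0 + 48 = 61.
This bounds M(r) := max_{|z|=r} |p(z)| from above; equality holds iff all terms c_k z^k can be made to align in phase at a single z on |z|=r.
Part (b). At z = 2 (real, on the circle |z| = r):
  p(2) = (-1)·2^0 + (-2)·2^1 + (-2)·2^2 + (0)·2^3 + (3)·2^4 = 35.
  |p(2)| = 35.
Check: |p(2)| = 35 ≤ 61 = M_tri(2). ✓ Equality does not hold at z = 2 (the coefficients have mixed signs, so the terms do not all align in phase there).

M_tri(2) = 61; |p(2)| = 35; equality at z=2: no.


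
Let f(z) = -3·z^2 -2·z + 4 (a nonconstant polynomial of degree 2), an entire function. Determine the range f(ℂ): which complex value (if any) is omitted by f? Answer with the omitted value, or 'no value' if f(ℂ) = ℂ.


Little Picard bounds the complement of f(ℂ) to at most one point.
For every w ∈ ℂ, the equation p(z) − w = 0 is a nonconstant polynomial in z and hence has at least one root by the fundamental theorem of algebra. So p is surjective onto ℂ, omitting no value.

Omitted value: no value.


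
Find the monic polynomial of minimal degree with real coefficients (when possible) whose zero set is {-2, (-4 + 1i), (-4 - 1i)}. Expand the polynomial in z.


The polynomial is p(z) = ∏_{α ∈ S} (z − α), where S = {-2, (-4 + 1i), (-4 - 1i)}.
Expanding the product yields: p(z) = z^3 + 10·z^2 + 33·z + 34.
Note conjugate pairs combine to real quadratics: (z − (-4+1i))(z − (-4−1i)) = z² + 8z + 17.
The resulting polynomial has degree 3 and real coefficients as required.

p(z) = z^3 + 10·z^2 + 33·z + 34.


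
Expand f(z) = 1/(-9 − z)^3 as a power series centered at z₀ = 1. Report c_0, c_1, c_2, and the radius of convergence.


Let w = z − z₀, so z = z₀ + w.
Then -9 − z = -9 − (z₀ + w) = (-9 − z₀) − w = -10 − w.
f(z) = 1/(-10 − w)^3 = (1/(-10)^3) · (1 − w/(-10))^{−3}.
By the binomial series (1−u)^{−3} = Σ_{n≥0} C(n+2, 2) u^n for |u|<1, with u = w/(-10):
  c_n = C(n+2, 2) / (-10)^(n+3).
  c_0 = 1/(-10)^3 = -1/1000.
  c_1 = 3/(-10)^4 = 3/10000.
  c_2 = 6/(-10)^5 = -3/50000.
The series is valid for |w/d| < 1, i.e. |z − z₀| < |d|.
Radius of convergence: R = |-9 − z₀| = |-10| = 10 (distance from z₀ to the singularity z = -9).

c_0 = -1/1000, c_1 = 3/10000, c_2 = -3/50000; R = 10.


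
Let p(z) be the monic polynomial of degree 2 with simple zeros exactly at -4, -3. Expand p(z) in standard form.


The polynomial is p(z) = ∏_{α ∈ S} (z − α), where S = {-4, -3}.
Expanding the product yields: p(z) = z^2 + 7·z + 12.
The resulting polynomial has degree 2 and real coefficients as required.

p(z) = z^2 + 7·z + 12.


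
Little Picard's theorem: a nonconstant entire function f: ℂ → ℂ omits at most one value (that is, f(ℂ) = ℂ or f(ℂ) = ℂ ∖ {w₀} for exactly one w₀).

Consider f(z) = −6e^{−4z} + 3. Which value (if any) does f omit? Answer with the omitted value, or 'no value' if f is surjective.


Little Picard bounds the complement of f(ℂ) to at most one point.
e^{−4z} is never zero on ℂ, so -6·e^{−4z} takes every value in ℂ ∖ {0}. Adding 3 shifts the range to ℂ ∖ {3}. Thus f omits exactly the value 3.

Omitted value: 3.
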